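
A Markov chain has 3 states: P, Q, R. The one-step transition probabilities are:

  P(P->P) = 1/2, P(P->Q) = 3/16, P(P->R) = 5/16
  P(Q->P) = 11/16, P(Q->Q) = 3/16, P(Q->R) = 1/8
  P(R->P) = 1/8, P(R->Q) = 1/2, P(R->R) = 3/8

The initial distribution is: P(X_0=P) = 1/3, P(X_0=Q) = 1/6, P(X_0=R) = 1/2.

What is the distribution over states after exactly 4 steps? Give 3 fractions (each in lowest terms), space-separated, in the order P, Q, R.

Propagating the distribution step by step (d_{t+1} = d_t * P):
d_0 = (P=1/3, Q=1/6, R=1/2)
  d_1[P] = 1/3*1/2 + 1/6*11/16 + 1/2*1/8 = 11/32
  d_1[Q] = 1/3*3/16 + 1/6*3/16 + 1/2*1/2 = 11/32
  d_1[R] = 1/3*5/16 + 1/6*1/8 + 1/2*3/8 = 5/16
d_1 = (P=11/32, Q=11/32, R=5/16)
  d_2[P] = 11/32*1/2 + 11/32*11/16 + 5/16*1/8 = 229/512
  d_2[Q] = 11/32*3/16 + 11/32*3/16 + 5/16*1/2 = 73/256
  d_2[R] = 11/32*5/16 + 11/32*1/8 + 5/16*3/8 = 137/512
d_2 = (P=229/512, Q=73/256, R=137/512)
  d_3[P] = 229/512*1/2 + 73/256*11/16 + 137/512*1/8 = 29/64
  d_3[Q] = 229/512*3/16 + 73/256*3/16 + 137/512*1/2 = 2221/8192
  d_3[R] = 229/512*5/16 + 73/256*1/8 + 137/512*3/8 = 2259/8192
d_3 = (P=29/64, Q=2221/8192, R=2259/8192)
  d_4[P] = 29/64*1/2 + 2221/8192*11/16 + 2259/8192*1/8 = 58645/131072
  d_4[Q] = 29/64*3/16 + 2221/8192*3/16 + 2259/8192*1/2 = 35871/131072
  d_4[R] = 29/64*5/16 + 2221/8192*1/8 + 2259/8192*3/8 = 9139/32768
d_4 = (P=58645/131072, Q=35871/131072, R=9139/32768)

Answer: 58645/131072 35871/131072 9139/32768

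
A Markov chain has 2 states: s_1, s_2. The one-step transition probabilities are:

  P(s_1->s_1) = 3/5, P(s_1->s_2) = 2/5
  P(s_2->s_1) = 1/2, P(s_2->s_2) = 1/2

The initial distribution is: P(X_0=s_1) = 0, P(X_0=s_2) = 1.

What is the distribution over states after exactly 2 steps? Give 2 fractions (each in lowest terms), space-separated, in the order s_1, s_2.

Propagating the distribution step by step (d_{t+1} = d_t * P):
d_0 = (s_1=0, s_2=1)
  d_1[s_1] = 0*3/5 + 1*1/2 = 1/2
  d_1[s_2] = 0*2/5 + 1*1/2 = 1/2
d_1 = (s_1=1/2, s_2=1/2)
  d_2[s_1] = 1/2*3/5 + 1/2*1/2 = 11/20
  d_2[s_2] = 1/2*2/5 + 1/2*1/2 = 9/20
d_2 = (s_1=11/20, s_2=9/20)

Answer: 11/20 9/20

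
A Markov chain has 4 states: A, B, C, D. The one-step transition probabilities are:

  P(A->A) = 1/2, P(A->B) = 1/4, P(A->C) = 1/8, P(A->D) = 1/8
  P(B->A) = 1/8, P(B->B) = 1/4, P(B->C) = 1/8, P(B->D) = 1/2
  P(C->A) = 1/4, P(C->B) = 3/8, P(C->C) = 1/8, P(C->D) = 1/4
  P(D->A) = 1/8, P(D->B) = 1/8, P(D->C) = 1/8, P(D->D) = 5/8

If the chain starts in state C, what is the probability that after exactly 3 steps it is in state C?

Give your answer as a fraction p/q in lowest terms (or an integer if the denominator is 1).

Computing P^3 by repeated multiplication:
P^1 =
  A: [1/2, 1/4, 1/8, 1/8]
  B: [1/8, 1/4, 1/8, 1/2]
  C: [1/4, 3/8, 1/8, 1/4]
  D: [1/8, 1/8, 1/8, 5/8]
P^2 =
  A: [21/64, 1/4, 1/8, 19/64]
  B: [3/16, 13/64, 1/8, 31/64]
  C: [15/64, 15/64, 1/8, 13/32]
  D: [3/16, 3/16, 1/8, 1/2]
P^3 =
  A: [135/512, 117/512, 1/8, 49/128]
  B: [27/128, 105/512, 1/8, 235/512]
  C: [117/512, 55/256, 1/8, 221/512]
  D: [27/128, 13/64, 1/8, 59/128]

(P^3)[C -> C] = 1/8

Answer: 1/8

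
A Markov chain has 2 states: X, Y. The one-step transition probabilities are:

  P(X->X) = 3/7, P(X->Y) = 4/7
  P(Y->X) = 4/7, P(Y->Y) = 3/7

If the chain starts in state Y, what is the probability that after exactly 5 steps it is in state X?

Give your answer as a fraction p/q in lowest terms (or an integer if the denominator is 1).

Answer: 8404/16807

Derivation:
Computing P^5 by repeated multiplication:
P^1 =
  X: [3/7, 4/7]
  Y: [4/7, 3/7]
P^2 =
  X: [25/49, 24/49]
  Y: [24/49, 25/49]
P^3 =
  X: [171/343, 172/343]
  Y: [172/343, 171/343]
P^4 =
  X: [1201/2401, 1200/2401]
  Y: [1200/2401, 1201/2401]
P^5 =
  X: [8403/16807, 8404/16807]
  Y: [8404/16807, 8403/16807]

(P^5)[Y -> X] = 8404/16807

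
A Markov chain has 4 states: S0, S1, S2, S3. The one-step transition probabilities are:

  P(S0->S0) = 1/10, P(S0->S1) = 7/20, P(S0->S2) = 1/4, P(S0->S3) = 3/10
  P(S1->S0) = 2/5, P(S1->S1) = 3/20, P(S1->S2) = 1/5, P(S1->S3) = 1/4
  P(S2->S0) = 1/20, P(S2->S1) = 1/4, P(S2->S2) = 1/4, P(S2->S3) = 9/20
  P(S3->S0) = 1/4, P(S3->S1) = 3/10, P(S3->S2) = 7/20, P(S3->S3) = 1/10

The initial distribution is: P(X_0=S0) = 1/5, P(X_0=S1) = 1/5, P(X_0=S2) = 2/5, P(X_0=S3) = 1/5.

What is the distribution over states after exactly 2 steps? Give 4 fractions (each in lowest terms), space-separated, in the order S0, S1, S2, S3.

Propagating the distribution step by step (d_{t+1} = d_t * P):
d_0 = (S0=1/5, S1=1/5, S2=2/5, S3=1/5)
  d_1[S0] = 1/5*1/10 + 1/5*2/5 + 2/5*1/20 + 1/5*1/4 = 17/100
  d_1[S1] = 1/5*7/20 + 1/5*3/20 + 2/5*1/4 + 1/5*3/10 = 13/50
  d_1[S2] = 1/5*1/4 + 1/5*1/5 + 2/5*1/4 + 1/5*7/20 = 13/50
  d_1[S3] = 1/5*3/10 + 1/5*1/4 + 2/5*9/20 + 1/5*1/10 = 31/100
d_1 = (S0=17/100, S1=13/50, S2=13/50, S3=31/100)
  d_2[S0] = 17/100*1/10 + 13/50*2/5 + 13/50*1/20 + 31/100*1/4 = 423/2000
  d_2[S1] = 17/100*7/20 + 13/50*3/20 + 13/50*1/4 + 31/100*3/10 = 513/2000
  d_2[S2] = 17/100*1/4 + 13/50*1/5 + 13/50*1/4 + 31/100*7/20 = 67/250
  d_2[S3] = 17/100*3/10 + 13/50*1/4 + 13/50*9/20 + 31/100*1/10 = 33/125
d_2 = (S0=423/2000, S1=513/2000, S2=67/250, S3=33/125)

Answer: 423/2000 513/2000 67/250 33/125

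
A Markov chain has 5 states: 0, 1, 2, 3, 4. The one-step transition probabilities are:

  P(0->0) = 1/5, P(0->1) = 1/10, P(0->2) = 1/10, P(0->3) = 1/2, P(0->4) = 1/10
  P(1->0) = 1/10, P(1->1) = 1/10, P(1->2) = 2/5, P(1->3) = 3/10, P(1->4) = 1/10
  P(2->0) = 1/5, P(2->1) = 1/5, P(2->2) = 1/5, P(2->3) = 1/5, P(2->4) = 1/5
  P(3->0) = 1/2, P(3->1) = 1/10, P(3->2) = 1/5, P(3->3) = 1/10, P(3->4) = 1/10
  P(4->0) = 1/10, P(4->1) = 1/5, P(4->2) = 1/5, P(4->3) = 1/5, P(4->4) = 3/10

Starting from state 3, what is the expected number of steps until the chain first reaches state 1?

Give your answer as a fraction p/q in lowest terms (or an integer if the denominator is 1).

Answer: 2530/333

Derivation:
Let h_i = expected steps to first reach 1 from state i.
Boundary: h_1 = 0.
First-step equations for the other states:
  h_0 = 1 + 1/5*h_0 + 1/10*h_1 + 1/10*h_2 + 1/2*h_3 + 1/10*h_4
  h_2 = 1 + 1/5*h_0 + 1/5*h_1 + 1/5*h_2 + 1/5*h_3 + 1/5*h_4
  h_3 = 1 + 1/2*h_0 + 1/10*h_1 + 1/5*h_2 + 1/10*h_3 + 1/10*h_4
  h_4 = 1 + 1/10*h_0 + 1/5*h_1 + 1/5*h_2 + 1/5*h_3 + 3/10*h_4

Substituting h_1 = 0 and rearranging gives the linear system (I - Q) h = 1:
  [4/5, -1/10, -1/2, -1/10] . (h_0, h_2, h_3, h_4) = 1
  [-1/5, 4/5, -1/5, -1/5] . (h_0, h_2, h_3, h_4) = 1
  [-1/2, -1/5, 9/10, -1/10] . (h_0, h_2, h_3, h_4) = 1
  [-1/10, -1/5, -1/5, 7/10] . (h_0, h_2, h_3, h_4) = 1

Solving yields:
  h_0 = 5105/666
  h_2 = 4475/666
  h_3 = 2530/333
  h_4 = 4405/666

Starting state is 3, so the expected hitting time is h_3 = 2530/333.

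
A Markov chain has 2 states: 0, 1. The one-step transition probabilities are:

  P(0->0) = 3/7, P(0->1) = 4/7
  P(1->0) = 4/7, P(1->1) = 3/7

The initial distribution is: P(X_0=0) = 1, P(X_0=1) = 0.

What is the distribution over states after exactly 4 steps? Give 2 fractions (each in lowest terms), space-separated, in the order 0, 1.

Answer: 1201/2401 1200/2401

Derivation:
Propagating the distribution step by step (d_{t+1} = d_t * P):
d_0 = (0=1, 1=0)
  d_1[0] = 1*3/7 + 0*4/7 = 3/7
  d_1[1] = 1*4/7 + 0*3/7 = 4/7
d_1 = (0=3/7, 1=4/7)
  d_2[0] = 3/7*3/7 + 4/7*4/7 = 25/49
  d_2[1] = 3/7*4/7 + 4/7*3/7 = 24/49
d_2 = (0=25/49, 1=24/49)
  d_3[0] = 25/49*3/7 + 24/49*4/7 = 171/343
  d_3[1] = 25/49*4/7 + 24/49*3/7 = 172/343
d_3 = (0=171/343, 1=172/343)
  d_4[0] = 171/343*3/7 + 172/343*4/7 = 1201/2401
  d_4[1] = 171/343*4/7 + 172/343*3/7 = 1200/2401
d_4 = (0=1201/2401, 1=1200/2401)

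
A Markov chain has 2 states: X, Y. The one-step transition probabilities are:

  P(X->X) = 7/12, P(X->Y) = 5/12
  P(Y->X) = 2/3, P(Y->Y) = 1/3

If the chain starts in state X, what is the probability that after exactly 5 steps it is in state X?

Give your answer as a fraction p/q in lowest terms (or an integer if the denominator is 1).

Answer: 153127/248832

Derivation:
Computing P^5 by repeated multiplication:
P^1 =
  X: [7/12, 5/12]
  Y: [2/3, 1/3]
P^2 =
  X: [89/144, 55/144]
  Y: [11/18, 7/18]
P^3 =
  X: [1063/1728, 665/1728]
  Y: [133/216, 83/216]
P^4 =
  X: [12761/20736, 7975/20736]
  Y: [1595/2592, 997/2592]
P^5 =
  X: [153127/248832, 95705/248832]
  Y: [19141/31104, 11963/31104]

(P^5)[X -> X] = 153127/248832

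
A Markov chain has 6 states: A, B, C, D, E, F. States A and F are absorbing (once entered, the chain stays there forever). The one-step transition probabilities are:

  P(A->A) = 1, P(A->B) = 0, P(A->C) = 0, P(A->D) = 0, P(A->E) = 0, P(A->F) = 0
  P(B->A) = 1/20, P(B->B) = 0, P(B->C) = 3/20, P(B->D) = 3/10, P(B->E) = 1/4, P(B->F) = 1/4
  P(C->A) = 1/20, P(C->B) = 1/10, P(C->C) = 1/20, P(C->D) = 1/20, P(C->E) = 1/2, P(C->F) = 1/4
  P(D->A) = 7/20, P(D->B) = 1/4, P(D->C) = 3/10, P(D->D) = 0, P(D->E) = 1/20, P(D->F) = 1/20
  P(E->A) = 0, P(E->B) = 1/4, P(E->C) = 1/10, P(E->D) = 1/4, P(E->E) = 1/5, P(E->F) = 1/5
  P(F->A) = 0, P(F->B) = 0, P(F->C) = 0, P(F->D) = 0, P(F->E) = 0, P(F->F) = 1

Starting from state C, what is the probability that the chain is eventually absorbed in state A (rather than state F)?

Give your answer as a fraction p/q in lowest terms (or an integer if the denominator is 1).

Let a_i = P(absorbed in A | start in state i).
Boundary conditions: a_A = 1, a_F = 0.
For each transient state i, a_i = sum_j P(i->j) * a_j:
  a_B = 1/20*a_A + 0*a_B + 3/20*a_C + 3/10*a_D + 1/4*a_E + 1/4*a_F
  a_C = 1/20*a_A + 1/10*a_B + 1/20*a_C + 1/20*a_D + 1/2*a_E + 1/4*a_F
  a_D = 7/20*a_A + 1/4*a_B + 3/10*a_C + 0*a_D + 1/20*a_E + 1/20*a_F
  a_E = 0*a_A + 1/4*a_B + 1/10*a_C + 1/4*a_D + 1/5*a_E + 1/5*a_F

Substituting a_A = 1 and a_F = 0, rearrange to (I - Q) a = r where r[i] = P(i -> A):
  [1, -3/20, -3/10, -1/4] . (a_B, a_C, a_D, a_E) = 1/20
  [-1/10, 19/20, -1/20, -1/2] . (a_B, a_C, a_D, a_E) = 1/20
  [-1/4, -3/10, 1, -1/20] . (a_B, a_C, a_D, a_E) = 7/20
  [-1/4, -1/10, -1/4, 4/5] . (a_B, a_C, a_D, a_E) = 0

Solving yields:
  a_B = 3397/10472
  a_C = 19989/73304
  a_D = 38699/73304
  a_E = 22023/73304

Starting state is C, so the absorption probability is a_C = 19989/73304.

Answer: 19989/73304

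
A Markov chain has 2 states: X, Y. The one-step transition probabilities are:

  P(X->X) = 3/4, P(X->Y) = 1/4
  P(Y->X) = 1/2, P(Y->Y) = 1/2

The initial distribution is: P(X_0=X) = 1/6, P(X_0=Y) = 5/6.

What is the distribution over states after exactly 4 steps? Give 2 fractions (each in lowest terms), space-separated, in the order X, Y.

Propagating the distribution step by step (d_{t+1} = d_t * P):
d_0 = (X=1/6, Y=5/6)
  d_1[X] = 1/6*3/4 + 5/6*1/2 = 13/24
  d_1[Y] = 1/6*1/4 + 5/6*1/2 = 11/24
d_1 = (X=13/24, Y=11/24)
  d_2[X] = 13/24*3/4 + 11/24*1/2 = 61/96
  d_2[Y] = 13/24*1/4 + 11/24*1/2 = 35/96
d_2 = (X=61/96, Y=35/96)
  d_3[X] = 61/96*3/4 + 35/96*1/2 = 253/384
  d_3[Y] = 61/96*1/4 + 35/96*1/2 = 131/384
d_3 = (X=253/384, Y=131/384)
  d_4[X] = 253/384*3/4 + 131/384*1/2 = 1021/1536
  d_4[Y] = 253/384*1/4 + 131/384*1/2 = 515/1536
d_4 = (X=1021/1536, Y=515/1536)

Answer: 1021/1536 515/1536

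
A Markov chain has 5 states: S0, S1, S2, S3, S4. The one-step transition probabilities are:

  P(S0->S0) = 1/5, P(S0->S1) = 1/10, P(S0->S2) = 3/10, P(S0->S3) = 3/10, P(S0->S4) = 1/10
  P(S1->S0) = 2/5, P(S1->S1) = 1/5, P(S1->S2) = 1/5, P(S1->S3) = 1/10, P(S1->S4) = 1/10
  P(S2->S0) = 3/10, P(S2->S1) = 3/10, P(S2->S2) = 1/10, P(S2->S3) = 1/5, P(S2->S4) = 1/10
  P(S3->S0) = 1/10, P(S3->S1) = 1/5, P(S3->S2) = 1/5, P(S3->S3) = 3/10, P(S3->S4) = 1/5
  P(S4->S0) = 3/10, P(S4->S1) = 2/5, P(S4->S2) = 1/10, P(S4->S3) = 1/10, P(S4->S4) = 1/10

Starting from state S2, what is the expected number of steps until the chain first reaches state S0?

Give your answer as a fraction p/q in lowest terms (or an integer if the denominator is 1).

Let h_i = expected steps to first reach S0 from state i.
Boundary: h_S0 = 0.
First-step equations for the other states:
  h_S1 = 1 + 2/5*h_S0 + 1/5*h_S1 + 1/5*h_S2 + 1/10*h_S3 + 1/10*h_S4
  h_S2 = 1 + 3/10*h_S0 + 3/10*h_S1 + 1/10*h_S2 + 1/5*h_S3 + 1/10*h_S4
  h_S3 = 1 + 1/10*h_S0 + 1/5*h_S1 + 1/5*h_S2 + 3/10*h_S3 + 1/5*h_S4
  h_S4 = 1 + 3/10*h_S0 + 2/5*h_S1 + 1/10*h_S2 + 1/10*h_S3 + 1/10*h_S4

Substituting h_S0 = 0 and rearranging gives the linear system (I - Q) h = 1:
  [4/5, -1/5, -1/10, -1/10] . (h_S1, h_S2, h_S3, h_S4) = 1
  [-3/10, 9/10, -1/5, -1/10] . (h_S1, h_S2, h_S3, h_S4) = 1
  [-1/5, -1/5, 7/10, -1/5] . (h_S1, h_S2, h_S3, h_S4) = 1
  [-2/5, -1/10, -1/10, 9/10] . (h_S1, h_S2, h_S3, h_S4) = 1

Solving yields:
  h_S1 = 1762/577
  h_S2 = 1984/577
  h_S3 = 2442/577
  h_S4 = 1916/577

Starting state is S2, so the expected hitting time is h_S2 = 1984/577.

Answer: 1984/577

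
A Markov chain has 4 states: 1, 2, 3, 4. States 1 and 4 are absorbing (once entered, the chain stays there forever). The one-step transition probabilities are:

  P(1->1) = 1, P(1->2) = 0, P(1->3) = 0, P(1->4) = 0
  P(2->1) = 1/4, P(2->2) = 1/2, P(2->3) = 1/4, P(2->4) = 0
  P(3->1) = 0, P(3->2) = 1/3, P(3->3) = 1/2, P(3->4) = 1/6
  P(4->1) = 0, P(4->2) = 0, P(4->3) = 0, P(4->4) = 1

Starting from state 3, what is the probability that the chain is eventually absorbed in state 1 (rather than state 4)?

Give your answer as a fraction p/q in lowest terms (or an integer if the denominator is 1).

Answer: 1/2

Derivation:
Let a_i = P(absorbed in 1 | start in state i).
Boundary conditions: a_1 = 1, a_4 = 0.
For each transient state i, a_i = sum_j P(i->j) * a_j:
  a_2 = 1/4*a_1 + 1/2*a_2 + 1/4*a_3 + 0*a_4
  a_3 = 0*a_1 + 1/3*a_2 + 1/2*a_3 + 1/6*a_4

Substituting a_1 = 1 and a_4 = 0, rearrange to (I - Q) a = r where r[i] = P(i -> 1):
  [1/2, -1/4] . (a_2, a_3) = 1/4
  [-1/3, 1/2] . (a_2, a_3) = 0

Solving yields:
  a_2 = 3/4
  a_3 = 1/2

Starting state is 3, so the absorption probability is a_3 = 1/2.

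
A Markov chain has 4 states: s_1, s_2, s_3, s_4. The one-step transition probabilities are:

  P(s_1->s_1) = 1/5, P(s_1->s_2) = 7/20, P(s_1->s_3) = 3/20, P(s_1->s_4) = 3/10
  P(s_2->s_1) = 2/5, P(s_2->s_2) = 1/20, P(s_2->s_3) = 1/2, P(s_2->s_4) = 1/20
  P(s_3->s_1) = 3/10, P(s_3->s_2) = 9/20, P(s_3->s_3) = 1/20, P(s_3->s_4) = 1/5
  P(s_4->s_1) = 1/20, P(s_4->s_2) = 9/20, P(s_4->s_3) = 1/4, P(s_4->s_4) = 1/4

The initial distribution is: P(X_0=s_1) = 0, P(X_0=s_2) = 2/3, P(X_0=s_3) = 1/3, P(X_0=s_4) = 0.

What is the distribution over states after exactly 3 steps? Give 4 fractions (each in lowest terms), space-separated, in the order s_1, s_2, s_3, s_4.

Propagating the distribution step by step (d_{t+1} = d_t * P):
d_0 = (s_1=0, s_2=2/3, s_3=1/3, s_4=0)
  d_1[s_1] = 0*1/5 + 2/3*2/5 + 1/3*3/10 + 0*1/20 = 11/30
  d_1[s_2] = 0*7/20 + 2/3*1/20 + 1/3*9/20 + 0*9/20 = 11/60
  d_1[s_3] = 0*3/20 + 2/3*1/2 + 1/3*1/20 + 0*1/4 = 7/20
  d_1[s_4] = 0*3/10 + 2/3*1/20 + 1/3*1/5 + 0*1/4 = 1/10
d_1 = (s_1=11/30, s_2=11/60, s_3=7/20, s_4=1/10)
  d_2[s_1] = 11/30*1/5 + 11/60*2/5 + 7/20*3/10 + 1/10*1/20 = 77/300
  d_2[s_2] = 11/30*7/20 + 11/60*1/20 + 7/20*9/20 + 1/10*9/20 = 17/50
  d_2[s_3] = 11/30*3/20 + 11/60*1/2 + 7/20*1/20 + 1/10*1/4 = 227/1200
  d_2[s_4] = 11/30*3/10 + 11/60*1/20 + 7/20*1/5 + 1/10*1/4 = 257/1200
d_2 = (s_1=77/300, s_2=17/50, s_3=227/1200, s_4=257/1200)
  d_3[s_1] = 77/300*1/5 + 17/50*2/5 + 227/1200*3/10 + 257/1200*1/20 = 1223/4800
  d_3[s_2] = 77/300*7/20 + 17/50*1/20 + 227/1200*9/20 + 257/1200*9/20 = 173/600
  d_3[s_3] = 77/300*3/20 + 17/50*1/2 + 227/1200*1/20 + 257/1200*1/4 = 543/2000
  d_3[s_4] = 77/300*3/10 + 17/50*1/20 + 227/1200*1/5 + 257/1200*1/4 = 1483/8000
d_3 = (s_1=1223/4800, s_2=173/600, s_3=543/2000, s_4=1483/8000)

Answer: 1223/4800 173/600 543/2000 1483/8000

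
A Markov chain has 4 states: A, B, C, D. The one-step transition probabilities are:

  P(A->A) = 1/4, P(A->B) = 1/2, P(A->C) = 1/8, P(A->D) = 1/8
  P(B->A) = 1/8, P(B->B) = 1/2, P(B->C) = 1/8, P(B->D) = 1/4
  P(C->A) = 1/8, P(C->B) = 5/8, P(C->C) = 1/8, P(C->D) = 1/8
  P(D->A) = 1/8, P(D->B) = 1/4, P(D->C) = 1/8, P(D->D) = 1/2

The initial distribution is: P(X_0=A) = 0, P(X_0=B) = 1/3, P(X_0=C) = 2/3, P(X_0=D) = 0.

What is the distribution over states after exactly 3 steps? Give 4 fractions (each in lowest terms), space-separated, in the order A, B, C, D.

Answer: 73/512 173/384 1/8 433/1536

Derivation:
Propagating the distribution step by step (d_{t+1} = d_t * P):
d_0 = (A=0, B=1/3, C=2/3, D=0)
  d_1[A] = 0*1/4 + 1/3*1/8 + 2/3*1/8 + 0*1/8 = 1/8
  d_1[B] = 0*1/2 + 1/3*1/2 + 2/3*5/8 + 0*1/4 = 7/12
  d_1[C] = 0*1/8 + 1/3*1/8 + 2/3*1/8 + 0*1/8 = 1/8
  d_1[D] = 0*1/8 + 1/3*1/4 + 2/3*1/8 + 0*1/2 = 1/6
d_1 = (A=1/8, B=7/12, C=1/8, D=1/6)
  d_2[A] = 1/8*1/4 + 7/12*1/8 + 1/8*1/8 + 1/6*1/8 = 9/64
  d_2[B] = 1/8*1/2 + 7/12*1/2 + 1/8*5/8 + 1/6*1/4 = 91/192
  d_2[C] = 1/8*1/8 + 7/12*1/8 + 1/8*1/8 + 1/6*1/8 = 1/8
  d_2[D] = 1/8*1/8 + 7/12*1/4 + 1/8*1/8 + 1/6*1/2 = 25/96
d_2 = (A=9/64, B=91/192, C=1/8, D=25/96)
  d_3[A] = 9/64*1/4 + 91/192*1/8 + 1/8*1/8 + 25/96*1/8 = 73/512
  d_3[B] = 9/64*1/2 + 91/192*1/2 + 1/8*5/8 + 25/96*1/4 = 173/384
  d_3[C] = 9/64*1/8 + 91/192*1/8 + 1/8*1/8 + 25/96*1/8 = 1/8
  d_3[D] = 9/64*1/8 + 91/192*1/4 + 1/8*1/8 + 25/96*1/2 = 433/1536
d_3 = (A=73/512, B=173/384, C=1/8, D=433/1536)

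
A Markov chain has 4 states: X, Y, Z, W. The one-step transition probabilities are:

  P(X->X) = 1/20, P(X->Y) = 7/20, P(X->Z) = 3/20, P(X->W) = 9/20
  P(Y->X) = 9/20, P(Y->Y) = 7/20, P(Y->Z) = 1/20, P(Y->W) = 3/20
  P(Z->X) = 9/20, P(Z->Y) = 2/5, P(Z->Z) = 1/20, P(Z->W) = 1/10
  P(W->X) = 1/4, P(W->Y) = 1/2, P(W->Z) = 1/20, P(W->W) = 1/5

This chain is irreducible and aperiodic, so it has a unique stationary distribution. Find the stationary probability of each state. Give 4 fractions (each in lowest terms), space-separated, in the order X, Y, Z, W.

The stationary distribution satisfies pi = pi * P, i.e.:
  pi_X = 1/20*pi_X + 9/20*pi_Y + 9/20*pi_Z + 1/4*pi_W
  pi_Y = 7/20*pi_X + 7/20*pi_Y + 2/5*pi_Z + 1/2*pi_W
  pi_Z = 3/20*pi_X + 1/20*pi_Y + 1/20*pi_Z + 1/20*pi_W
  pi_W = 9/20*pi_X + 3/20*pi_Y + 1/10*pi_Z + 1/5*pi_W
with normalization: pi_X + pi_Y + pi_Z + pi_W = 1.

Using the first 3 balance equations plus normalization, the linear system A*pi = b is:
  [-19/20, 9/20, 9/20, 1/4] . pi = 0
  [7/20, -13/20, 2/5, 1/2] . pi = 0
  [3/20, 1/20, -19/20, 1/20] . pi = 0
  [1, 1, 1, 1] . pi = 1

Solving yields:
  pi_X = 398/1389
  pi_Y = 1085/2778
  pi_Z = 437/5556
  pi_W = 1357/5556

Verification (pi * P):
  398/1389*1/20 + 1085/2778*9/20 + 437/5556*9/20 + 1357/5556*1/4 = 398/1389 = pi_X  (ok)
  398/1389*7/20 + 1085/2778*7/20 + 437/5556*2/5 + 1357/5556*1/2 = 1085/2778 = pi_Y  (ok)
  398/1389*3/20 + 1085/2778*1/20 + 437/5556*1/20 + 1357/5556*1/20 = 437/5556 = pi_Z  (ok)
  398/1389*9/20 + 1085/2778*3/20 + 437/5556*1/10 + 1357/5556*1/5 = 1357/5556 = pi_W  (ok)

Answer: 398/1389 1085/2778 437/5556 1357/5556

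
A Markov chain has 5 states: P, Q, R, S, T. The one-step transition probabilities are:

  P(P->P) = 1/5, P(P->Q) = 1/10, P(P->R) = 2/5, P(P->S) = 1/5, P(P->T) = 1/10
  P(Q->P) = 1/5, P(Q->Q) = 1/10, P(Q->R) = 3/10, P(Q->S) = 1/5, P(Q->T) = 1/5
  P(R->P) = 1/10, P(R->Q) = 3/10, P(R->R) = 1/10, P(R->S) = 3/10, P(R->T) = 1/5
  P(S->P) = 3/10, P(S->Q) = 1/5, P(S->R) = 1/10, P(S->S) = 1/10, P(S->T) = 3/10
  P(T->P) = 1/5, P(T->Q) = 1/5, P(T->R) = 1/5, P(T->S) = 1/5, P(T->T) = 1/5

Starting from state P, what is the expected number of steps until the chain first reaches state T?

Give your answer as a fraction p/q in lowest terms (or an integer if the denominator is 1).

Answer: 7415/1354

Derivation:
Let h_i = expected steps to first reach T from state i.
Boundary: h_T = 0.
First-step equations for the other states:
  h_P = 1 + 1/5*h_P + 1/10*h_Q + 2/5*h_R + 1/5*h_S + 1/10*h_T
  h_Q = 1 + 1/5*h_P + 1/10*h_Q + 3/10*h_R + 1/5*h_S + 1/5*h_T
  h_R = 1 + 1/10*h_P + 3/10*h_Q + 1/10*h_R + 3/10*h_S + 1/5*h_T
  h_S = 1 + 3/10*h_P + 1/5*h_Q + 1/10*h_R + 1/10*h_S + 3/10*h_T

Substituting h_T = 0 and rearranging gives the linear system (I - Q) h = 1:
  [4/5, -1/10, -2/5, -1/5] . (h_P, h_Q, h_R, h_S) = 1
  [-1/5, 9/10, -3/10, -1/5] . (h_P, h_Q, h_R, h_S) = 1
  [-1/10, -3/10, 9/10, -3/10] . (h_P, h_Q, h_R, h_S) = 1
  [-3/10, -1/5, -1/10, 9/10] . (h_P, h_Q, h_R, h_S) = 1

Solving yields:
  h_P = 7415/1354
  h_Q = 3375/677
  h_R = 3325/677
  h_S = 6215/1354

Starting state is P, so the expected hitting time is h_P = 7415/1354.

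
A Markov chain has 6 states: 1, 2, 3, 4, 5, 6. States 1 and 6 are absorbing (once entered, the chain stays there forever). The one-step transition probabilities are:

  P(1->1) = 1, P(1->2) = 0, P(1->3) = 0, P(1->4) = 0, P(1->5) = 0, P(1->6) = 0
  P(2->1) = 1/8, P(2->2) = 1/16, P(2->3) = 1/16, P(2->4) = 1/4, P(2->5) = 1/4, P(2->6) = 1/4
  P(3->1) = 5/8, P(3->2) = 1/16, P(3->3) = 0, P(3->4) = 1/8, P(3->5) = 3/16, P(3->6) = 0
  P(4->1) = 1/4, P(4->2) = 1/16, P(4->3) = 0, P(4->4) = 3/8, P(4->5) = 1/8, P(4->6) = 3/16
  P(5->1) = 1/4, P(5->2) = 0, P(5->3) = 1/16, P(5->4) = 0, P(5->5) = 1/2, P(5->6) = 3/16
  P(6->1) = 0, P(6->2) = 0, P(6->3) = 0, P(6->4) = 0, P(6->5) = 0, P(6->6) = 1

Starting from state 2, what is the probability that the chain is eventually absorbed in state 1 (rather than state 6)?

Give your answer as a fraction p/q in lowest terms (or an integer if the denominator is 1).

Answer: 4538/9019

Derivation:
Let a_i = P(absorbed in 1 | start in state i).
Boundary conditions: a_1 = 1, a_6 = 0.
For each transient state i, a_i = sum_j P(i->j) * a_j:
  a_2 = 1/8*a_1 + 1/16*a_2 + 1/16*a_3 + 1/4*a_4 + 1/4*a_5 + 1/4*a_6
  a_3 = 5/8*a_1 + 1/16*a_2 + 0*a_3 + 1/8*a_4 + 3/16*a_5 + 0*a_6
  a_4 = 1/4*a_1 + 1/16*a_2 + 0*a_3 + 3/8*a_4 + 1/8*a_5 + 3/16*a_6
  a_5 = 1/4*a_1 + 0*a_2 + 1/16*a_3 + 0*a_4 + 1/2*a_5 + 3/16*a_6

Substituting a_1 = 1 and a_6 = 0, rearrange to (I - Q) a = r where r[i] = P(i -> 1):
  [15/16, -1/16, -1/4, -1/4] . (a_2, a_3, a_4, a_5) = 1/8
  [-1/16, 1, -1/8, -3/16] . (a_2, a_3, a_4, a_5) = 5/8
  [-1/16, 0, 5/8, -1/8] . (a_2, a_3, a_4, a_5) = 1/4
  [0, -1/16, 0, 1/2] . (a_2, a_3, a_4, a_5) = 1/4

Solving yields:
  a_2 = 4538/9019
  a_3 = 7588/9019
  a_4 = 5153/9019
  a_5 = 5458/9019

Starting state is 2, so the absorption probability is a_2 = 4538/9019.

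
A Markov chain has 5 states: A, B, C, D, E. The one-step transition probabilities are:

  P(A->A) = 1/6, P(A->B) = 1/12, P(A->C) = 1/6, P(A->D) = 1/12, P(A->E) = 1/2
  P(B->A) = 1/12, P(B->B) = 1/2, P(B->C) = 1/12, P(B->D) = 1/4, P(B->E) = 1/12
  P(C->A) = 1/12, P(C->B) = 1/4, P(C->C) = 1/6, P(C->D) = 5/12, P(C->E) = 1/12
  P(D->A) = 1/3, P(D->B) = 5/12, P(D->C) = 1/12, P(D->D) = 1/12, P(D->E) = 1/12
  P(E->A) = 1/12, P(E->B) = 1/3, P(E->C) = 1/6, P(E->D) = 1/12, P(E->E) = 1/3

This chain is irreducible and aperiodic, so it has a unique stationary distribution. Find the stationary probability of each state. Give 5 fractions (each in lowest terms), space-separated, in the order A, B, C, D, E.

Answer: 757/5362 5855/16086 139/1149 2965/16086 3049/16086

Derivation:
The stationary distribution satisfies pi = pi * P, i.e.:
  pi_A = 1/6*pi_A + 1/12*pi_B + 1/12*pi_C + 1/3*pi_D + 1/12*pi_E
  pi_B = 1/12*pi_A + 1/2*pi_B + 1/4*pi_C + 5/12*pi_D + 1/3*pi_E
  pi_C = 1/6*pi_A + 1/12*pi_B + 1/6*pi_C + 1/12*pi_D + 1/6*pi_E
  pi_D = 1/12*pi_A + 1/4*pi_B + 5/12*pi_C + 1/12*pi_D + 1/12*pi_E
  pi_E = 1/2*pi_A + 1/12*pi_B + 1/12*pi_C + 1/12*pi_D + 1/3*pi_E
with normalization: pi_A + pi_B + pi_C + pi_D + pi_E = 1.

Using the first 4 balance equations plus normalization, the linear system A*pi = b is:
  [-5/6, 1/12, 1/12, 1/3, 1/12] . pi = 0
  [1/12, -1/2, 1/4, 5/12, 1/3] . pi = 0
  [1/6, 1/12, -5/6, 1/12, 1/6] . pi = 0
  [1/12, 1/4, 5/12, -11/12, 1/12] . pi = 0
  [1, 1, 1, 1, 1] . pi = 1

Solving yields:
  pi_A = 757/5362
  pi_B = 5855/16086
  pi_C = 139/1149
  pi_D = 2965/16086
  pi_E = 3049/16086

Verification (pi * P):
  757/5362*1/6 + 5855/16086*1/12 + 139/1149*1/12 + 2965/16086*1/3 + 3049/16086*1/12 = 757/5362 = pi_A  (ok)
  757/5362*1/12 + 5855/16086*1/2 + 139/1149*1/4 + 2965/16086*5/12 + 3049/16086*1/3 = 5855/16086 = pi_B  (ok)
  757/5362*1/6 + 5855/16086*1/12 + 139/1149*1/6 + 2965/16086*1/12 + 3049/16086*1/6 = 139/1149 = pi_C  (ok)
  757/5362*1/12 + 5855/16086*1/4 + 139/1149*5/12 + 2965/16086*1/12 + 3049/16086*1/12 = 2965/16086 = pi_D  (ok)
  757/5362*1/2 + 5855/16086*1/12 + 139/1149*1/12 + 2965/16086*1/12 + 3049/16086*1/3 = 3049/16086 = pi_E  (ok)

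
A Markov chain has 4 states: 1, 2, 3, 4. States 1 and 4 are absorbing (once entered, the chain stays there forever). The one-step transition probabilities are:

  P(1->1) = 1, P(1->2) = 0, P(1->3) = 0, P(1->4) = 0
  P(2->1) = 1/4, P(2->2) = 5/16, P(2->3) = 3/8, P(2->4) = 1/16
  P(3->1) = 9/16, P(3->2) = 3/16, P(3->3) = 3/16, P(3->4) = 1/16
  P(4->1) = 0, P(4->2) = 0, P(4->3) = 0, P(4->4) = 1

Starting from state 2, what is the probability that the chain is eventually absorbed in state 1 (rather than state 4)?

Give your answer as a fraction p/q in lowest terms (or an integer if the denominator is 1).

Let a_i = P(absorbed in 1 | start in state i).
Boundary conditions: a_1 = 1, a_4 = 0.
For each transient state i, a_i = sum_j P(i->j) * a_j:
  a_2 = 1/4*a_1 + 5/16*a_2 + 3/8*a_3 + 1/16*a_4
  a_3 = 9/16*a_1 + 3/16*a_2 + 3/16*a_3 + 1/16*a_4

Substituting a_1 = 1 and a_4 = 0, rearrange to (I - Q) a = r where r[i] = P(i -> 1):
  [11/16, -3/8] . (a_2, a_3) = 1/4
  [-3/16, 13/16] . (a_2, a_3) = 9/16

Solving yields:
  a_2 = 106/125
  a_3 = 111/125

Starting state is 2, so the absorption probability is a_2 = 106/125.

Answer: 106/125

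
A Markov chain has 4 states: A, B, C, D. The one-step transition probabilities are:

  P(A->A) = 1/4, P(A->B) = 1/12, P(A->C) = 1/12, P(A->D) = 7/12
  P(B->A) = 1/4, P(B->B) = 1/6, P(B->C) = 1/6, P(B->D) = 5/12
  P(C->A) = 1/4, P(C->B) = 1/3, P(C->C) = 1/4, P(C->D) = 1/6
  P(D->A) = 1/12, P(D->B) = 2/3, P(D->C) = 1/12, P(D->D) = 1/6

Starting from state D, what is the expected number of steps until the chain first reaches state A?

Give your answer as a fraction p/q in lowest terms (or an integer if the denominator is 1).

Let h_i = expected steps to first reach A from state i.
Boundary: h_A = 0.
First-step equations for the other states:
  h_B = 1 + 1/4*h_A + 1/6*h_B + 1/6*h_C + 5/12*h_D
  h_C = 1 + 1/4*h_A + 1/3*h_B + 1/4*h_C + 1/6*h_D
  h_D = 1 + 1/12*h_A + 2/3*h_B + 1/12*h_C + 1/6*h_D

Substituting h_A = 0 and rearranging gives the linear system (I - Q) h = 1:
  [5/6, -1/6, -5/12] . (h_B, h_C, h_D) = 1
  [-1/3, 3/4, -1/6] . (h_B, h_C, h_D) = 1
  [-2/3, -1/12, 5/6] . (h_B, h_C, h_D) = 1

Solving yields:
  h_B = 486/97
  h_C = 468/97
  h_D = 552/97

Starting state is D, so the expected hitting time is h_D = 552/97.

Answer: 552/97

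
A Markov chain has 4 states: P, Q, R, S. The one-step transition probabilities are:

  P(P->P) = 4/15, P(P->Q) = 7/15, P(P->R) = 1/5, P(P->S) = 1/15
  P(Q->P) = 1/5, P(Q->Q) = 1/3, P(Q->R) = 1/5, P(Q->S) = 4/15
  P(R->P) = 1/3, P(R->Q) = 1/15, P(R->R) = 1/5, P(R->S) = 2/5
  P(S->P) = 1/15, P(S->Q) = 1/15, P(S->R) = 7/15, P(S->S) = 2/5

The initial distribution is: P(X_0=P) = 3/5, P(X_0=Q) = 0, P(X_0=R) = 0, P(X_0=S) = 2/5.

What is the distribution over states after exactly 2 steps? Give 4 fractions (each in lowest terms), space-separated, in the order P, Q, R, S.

Answer: 17/75 251/1125 19/75 334/1125

Derivation:
Propagating the distribution step by step (d_{t+1} = d_t * P):
d_0 = (P=3/5, Q=0, R=0, S=2/5)
  d_1[P] = 3/5*4/15 + 0*1/5 + 0*1/3 + 2/5*1/15 = 14/75
  d_1[Q] = 3/5*7/15 + 0*1/3 + 0*1/15 + 2/5*1/15 = 23/75
  d_1[R] = 3/5*1/5 + 0*1/5 + 0*1/5 + 2/5*7/15 = 23/75
  d_1[S] = 3/5*1/15 + 0*4/15 + 0*2/5 + 2/5*2/5 = 1/5
d_1 = (P=14/75, Q=23/75, R=23/75, S=1/5)
  d_2[P] = 14/75*4/15 + 23/75*1/5 + 23/75*1/3 + 1/5*1/15 = 17/75
  d_2[Q] = 14/75*7/15 + 23/75*1/3 + 23/75*1/15 + 1/5*1/15 = 251/1125
  d_2[R] = 14/75*1/5 + 23/75*1/5 + 23/75*1/5 + 1/5*7/15 = 19/75
  d_2[S] = 14/75*1/15 + 23/75*4/15 + 23/75*2/5 + 1/5*2/5 = 334/1125
d_2 = (P=17/75, Q=251/1125, R=19/75, S=334/1125)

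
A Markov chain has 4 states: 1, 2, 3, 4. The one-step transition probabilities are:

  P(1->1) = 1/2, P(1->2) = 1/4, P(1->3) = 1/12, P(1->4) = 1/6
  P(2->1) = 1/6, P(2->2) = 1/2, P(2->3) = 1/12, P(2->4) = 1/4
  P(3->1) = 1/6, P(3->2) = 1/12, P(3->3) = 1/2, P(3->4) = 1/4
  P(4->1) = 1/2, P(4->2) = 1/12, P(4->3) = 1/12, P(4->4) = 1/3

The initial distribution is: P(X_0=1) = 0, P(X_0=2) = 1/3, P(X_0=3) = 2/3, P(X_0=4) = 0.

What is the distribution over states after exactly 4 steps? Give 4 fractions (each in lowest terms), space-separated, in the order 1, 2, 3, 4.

Answer: 1901/5184 1817/7776 9869/62208 4997/20736

Derivation:
Propagating the distribution step by step (d_{t+1} = d_t * P):
d_0 = (1=0, 2=1/3, 3=2/3, 4=0)
  d_1[1] = 0*1/2 + 1/3*1/6 + 2/3*1/6 + 0*1/2 = 1/6
  d_1[2] = 0*1/4 + 1/3*1/2 + 2/3*1/12 + 0*1/12 = 2/9
  d_1[3] = 0*1/12 + 1/3*1/12 + 2/3*1/2 + 0*1/12 = 13/36
  d_1[4] = 0*1/6 + 1/3*1/4 + 2/3*1/4 + 0*1/3 = 1/4
d_1 = (1=1/6, 2=2/9, 3=13/36, 4=1/4)
  d_2[1] = 1/6*1/2 + 2/9*1/6 + 13/36*1/6 + 1/4*1/2 = 11/36
  d_2[2] = 1/6*1/4 + 2/9*1/2 + 13/36*1/12 + 1/4*1/12 = 11/54
  d_2[3] = 1/6*1/12 + 2/9*1/12 + 13/36*1/2 + 1/4*1/12 = 101/432
  d_2[4] = 1/6*1/6 + 2/9*1/4 + 13/36*1/4 + 1/4*1/3 = 37/144
d_2 = (1=11/36, 2=11/54, 3=101/432, 4=37/144)
  d_3[1] = 11/36*1/2 + 11/54*1/6 + 101/432*1/6 + 37/144*1/2 = 17/48
  d_3[2] = 11/36*1/4 + 11/54*1/2 + 101/432*1/12 + 37/144*1/12 = 71/324
  d_3[3] = 11/36*1/12 + 11/54*1/12 + 101/432*1/2 + 37/144*1/12 = 937/5184
  d_3[4] = 11/36*1/6 + 11/54*1/4 + 101/432*1/4 + 37/144*1/3 = 425/1728
d_3 = (1=17/48, 2=71/324, 3=937/5184, 4=425/1728)
  d_4[1] = 17/48*1/2 + 71/324*1/6 + 937/5184*1/6 + 425/1728*1/2 = 1901/5184
  d_4[2] = 17/48*1/4 + 71/324*1/2 + 937/5184*1/12 + 425/1728*1/12 = 1817/7776
  d_4[3] = 17/48*1/12 + 71/324*1/12 + 937/5184*1/2 + 425/1728*1/12 = 9869/62208
  d_4[4] = 17/48*1/6 + 71/324*1/4 + 937/5184*1/4 + 425/1728*1/3 = 4997/20736
d_4 = (1=1901/5184, 2=1817/7776, 3=9869/62208, 4=4997/20736)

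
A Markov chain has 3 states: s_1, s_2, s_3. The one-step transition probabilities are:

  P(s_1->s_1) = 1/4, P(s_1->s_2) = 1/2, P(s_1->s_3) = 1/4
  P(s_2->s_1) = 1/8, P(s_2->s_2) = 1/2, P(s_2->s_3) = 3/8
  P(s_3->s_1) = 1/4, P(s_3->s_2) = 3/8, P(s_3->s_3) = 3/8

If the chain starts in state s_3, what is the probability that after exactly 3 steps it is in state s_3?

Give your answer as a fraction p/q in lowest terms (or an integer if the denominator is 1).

Computing P^3 by repeated multiplication:
P^1 =
  s_1: [1/4, 1/2, 1/4]
  s_2: [1/8, 1/2, 3/8]
  s_3: [1/4, 3/8, 3/8]
P^2 =
  s_1: [3/16, 15/32, 11/32]
  s_2: [3/16, 29/64, 23/64]
  s_3: [13/64, 29/64, 11/32]
P^3 =
  s_1: [49/256, 117/256, 45/128]
  s_2: [99/512, 233/512, 45/128]
  s_3: [99/512, 117/256, 179/512]

(P^3)[s_3 -> s_3] = 179/512

Answer: 179/512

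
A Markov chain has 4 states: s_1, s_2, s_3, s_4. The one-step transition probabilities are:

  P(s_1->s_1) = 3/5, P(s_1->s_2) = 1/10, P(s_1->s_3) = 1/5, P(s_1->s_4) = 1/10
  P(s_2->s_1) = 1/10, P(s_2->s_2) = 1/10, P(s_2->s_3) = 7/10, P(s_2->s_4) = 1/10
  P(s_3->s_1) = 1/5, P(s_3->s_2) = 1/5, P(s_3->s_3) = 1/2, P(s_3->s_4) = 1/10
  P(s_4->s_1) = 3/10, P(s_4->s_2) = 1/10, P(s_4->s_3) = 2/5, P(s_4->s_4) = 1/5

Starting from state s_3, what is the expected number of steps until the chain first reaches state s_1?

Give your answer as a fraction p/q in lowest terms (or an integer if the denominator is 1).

Let h_i = expected steps to first reach s_1 from state i.
Boundary: h_s_1 = 0.
First-step equations for the other states:
  h_s_2 = 1 + 1/10*h_s_1 + 1/10*h_s_2 + 7/10*h_s_3 + 1/10*h_s_4
  h_s_3 = 1 + 1/5*h_s_1 + 1/5*h_s_2 + 1/2*h_s_3 + 1/10*h_s_4
  h_s_4 = 1 + 3/10*h_s_1 + 1/10*h_s_2 + 2/5*h_s_3 + 1/5*h_s_4

Substituting h_s_1 = 0 and rearranging gives the linear system (I - Q) h = 1:
  [9/10, -7/10, -1/10] . (h_s_2, h_s_3, h_s_4) = 1
  [-1/5, 1/2, -1/10] . (h_s_2, h_s_3, h_s_4) = 1
  [-1/10, -2/5, 4/5] . (h_s_2, h_s_3, h_s_4) = 1

Solving yields:
  h_s_2 = 45/8
  h_s_3 = 165/32
  h_s_4 = 145/32

Starting state is s_3, so the expected hitting time is h_s_3 = 165/32.

Answer: 165/32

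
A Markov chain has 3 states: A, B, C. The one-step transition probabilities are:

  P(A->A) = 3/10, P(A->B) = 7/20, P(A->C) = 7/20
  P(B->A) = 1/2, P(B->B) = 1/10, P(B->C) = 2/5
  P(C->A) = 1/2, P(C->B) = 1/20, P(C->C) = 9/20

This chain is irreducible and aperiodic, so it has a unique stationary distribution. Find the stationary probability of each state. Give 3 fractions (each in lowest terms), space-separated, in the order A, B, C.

Answer: 5/12 7/38 91/228

Derivation:
The stationary distribution satisfies pi = pi * P, i.e.:
  pi_A = 3/10*pi_A + 1/2*pi_B + 1/2*pi_C
  pi_B = 7/20*pi_A + 1/10*pi_B + 1/20*pi_C
  pi_C = 7/20*pi_A + 2/5*pi_B + 9/20*pi_C
with normalization: pi_A + pi_B + pi_C = 1.

Using the first 2 balance equations plus normalization, the linear system A*pi = b is:
  [-7/10, 1/2, 1/2] . pi = 0
  [7/20, -9/10, 1/20] . pi = 0
  [1, 1, 1] . pi = 1

Solving yields:
  pi_A = 5/12
  pi_B = 7/38
  pi_C = 91/228

Verification (pi * P):
  5/12*3/10 + 7/38*1/2 + 91/228*1/2 = 5/12 = pi_A  (ok)
  5/12*7/20 + 7/38*1/10 + 91/228*1/20 = 7/38 = pi_B  (ok)
  5/12*7/20 + 7/38*2/5 + 91/228*9/20 = 91/228 = pi_C  (ok)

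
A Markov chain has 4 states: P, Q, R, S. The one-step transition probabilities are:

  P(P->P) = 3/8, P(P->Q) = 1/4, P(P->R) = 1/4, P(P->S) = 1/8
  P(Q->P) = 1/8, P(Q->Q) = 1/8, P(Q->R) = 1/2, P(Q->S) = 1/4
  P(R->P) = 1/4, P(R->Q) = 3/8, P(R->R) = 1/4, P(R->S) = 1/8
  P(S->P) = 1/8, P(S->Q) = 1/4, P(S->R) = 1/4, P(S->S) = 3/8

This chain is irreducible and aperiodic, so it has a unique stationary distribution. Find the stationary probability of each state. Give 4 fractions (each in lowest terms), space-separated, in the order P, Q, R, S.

Answer: 23/105 9/35 11/35 22/105

Derivation:
The stationary distribution satisfies pi = pi * P, i.e.:
  pi_P = 3/8*pi_P + 1/8*pi_Q + 1/4*pi_R + 1/8*pi_S
  pi_Q = 1/4*pi_P + 1/8*pi_Q + 3/8*pi_R + 1/4*pi_S
  pi_R = 1/4*pi_P + 1/2*pi_Q + 1/4*pi_R + 1/4*pi_S
  pi_S = 1/8*pi_P + 1/4*pi_Q + 1/8*pi_R + 3/8*pi_S
with normalization: pi_P + pi_Q + pi_R + pi_S = 1.

Using the first 3 balance equations plus normalization, the linear system A*pi = b is:
  [-5/8, 1/8, 1/4, 1/8] . pi = 0
  [1/4, -7/8, 3/8, 1/4] . pi = 0
  [1/4, 1/2, -3/4, 1/4] . pi = 0
  [1, 1, 1, 1] . pi = 1

Solving yields:
  pi_P = 23/105
  pi_Q = 9/35
  pi_R = 11/35
  pi_S = 22/105

Verification (pi * P):
  23/105*3/8 + 9/35*1/8 + 11/35*1/4 + 22/105*1/8 = 23/105 = pi_P  (ok)
  23/105*1/4 + 9/35*1/8 + 11/35*3/8 + 22/105*1/4 = 9/35 = pi_Q  (ok)
  23/105*1/4 + 9/35*1/2 + 11/35*1/4 + 22/105*1/4 = 11/35 = pi_R  (ok)
  23/105*1/8 + 9/35*1/4 + 11/35*1/8 + 22/105*3/8 = 22/105 = pi_S  (ok)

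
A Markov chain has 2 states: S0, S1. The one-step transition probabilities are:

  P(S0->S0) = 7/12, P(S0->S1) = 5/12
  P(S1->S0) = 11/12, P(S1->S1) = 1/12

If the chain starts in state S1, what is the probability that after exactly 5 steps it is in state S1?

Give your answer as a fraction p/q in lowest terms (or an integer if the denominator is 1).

Answer: 301/972

Derivation:
Computing P^5 by repeated multiplication:
P^1 =
  S0: [7/12, 5/12]
  S1: [11/12, 1/12]
P^2 =
  S0: [13/18, 5/18]
  S1: [11/18, 7/18]
P^3 =
  S0: [73/108, 35/108]
  S1: [77/108, 31/108]
P^4 =
  S0: [56/81, 25/81]
  S1: [55/81, 26/81]
P^5 =
  S0: [667/972, 305/972]
  S1: [671/972, 301/972]

(P^5)[S1 -> S1] = 301/972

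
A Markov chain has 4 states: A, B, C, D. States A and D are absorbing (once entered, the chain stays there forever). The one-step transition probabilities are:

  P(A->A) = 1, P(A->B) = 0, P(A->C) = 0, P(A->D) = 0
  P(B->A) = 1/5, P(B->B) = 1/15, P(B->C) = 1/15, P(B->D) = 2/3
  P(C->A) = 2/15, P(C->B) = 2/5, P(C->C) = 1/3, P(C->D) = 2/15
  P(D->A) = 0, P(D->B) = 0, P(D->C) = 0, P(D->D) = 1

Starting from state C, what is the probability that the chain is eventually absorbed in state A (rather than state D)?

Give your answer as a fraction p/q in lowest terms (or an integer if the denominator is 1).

Let a_i = P(absorbed in A | start in state i).
Boundary conditions: a_A = 1, a_D = 0.
For each transient state i, a_i = sum_j P(i->j) * a_j:
  a_B = 1/5*a_A + 1/15*a_B + 1/15*a_C + 2/3*a_D
  a_C = 2/15*a_A + 2/5*a_B + 1/3*a_C + 2/15*a_D

Substituting a_A = 1 and a_D = 0, rearrange to (I - Q) a = r where r[i] = P(i -> A):
  [14/15, -1/15] . (a_B, a_C) = 1/5
  [-2/5, 2/3] . (a_B, a_C) = 2/15

Solving yields:
  a_B = 16/67
  a_C = 23/67

Starting state is C, so the absorption probability is a_C = 23/67.

Answer: 23/67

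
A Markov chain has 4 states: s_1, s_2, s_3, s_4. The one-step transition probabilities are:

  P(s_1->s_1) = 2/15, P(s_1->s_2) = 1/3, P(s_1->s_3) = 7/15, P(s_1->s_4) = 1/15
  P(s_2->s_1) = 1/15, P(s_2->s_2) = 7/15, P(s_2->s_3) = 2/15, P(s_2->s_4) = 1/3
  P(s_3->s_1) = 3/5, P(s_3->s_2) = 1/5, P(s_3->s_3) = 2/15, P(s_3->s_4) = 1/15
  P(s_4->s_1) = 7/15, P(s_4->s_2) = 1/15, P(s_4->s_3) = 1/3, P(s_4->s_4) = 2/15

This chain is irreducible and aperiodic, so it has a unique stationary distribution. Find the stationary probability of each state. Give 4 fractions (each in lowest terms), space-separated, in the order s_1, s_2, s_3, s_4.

The stationary distribution satisfies pi = pi * P, i.e.:
  pi_s_1 = 2/15*pi_s_1 + 1/15*pi_s_2 + 3/5*pi_s_3 + 7/15*pi_s_4
  pi_s_2 = 1/3*pi_s_1 + 7/15*pi_s_2 + 1/5*pi_s_3 + 1/15*pi_s_4
  pi_s_3 = 7/15*pi_s_1 + 2/15*pi_s_2 + 2/15*pi_s_3 + 1/3*pi_s_4
  pi_s_4 = 1/15*pi_s_1 + 1/3*pi_s_2 + 1/15*pi_s_3 + 2/15*pi_s_4
with normalization: pi_s_1 + pi_s_2 + pi_s_3 + pi_s_4 = 1.

Using the first 3 balance equations plus normalization, the linear system A*pi = b is:
  [-13/15, 1/15, 3/5, 7/15] . pi = 0
  [1/3, -8/15, 1/5, 1/15] . pi = 0
  [7/15, 2/15, -13/15, 1/3] . pi = 0
  [1, 1, 1, 1] . pi = 1

Solving yields:
  pi_s_1 = 91/317
  pi_s_2 = 94/317
  pi_s_3 = 165/634
  pi_s_4 = 99/634

Verification (pi * P):
  91/317*2/15 + 94/317*1/15 + 165/634*3/5 + 99/634*7/15 = 91/317 = pi_s_1  (ok)
  91/317*1/3 + 94/317*7/15 + 165/634*1/5 + 99/634*1/15 = 94/317 = pi_s_2  (ok)
  91/317*7/15 + 94/317*2/15 + 165/634*2/15 + 99/634*1/3 = 165/634 = pi_s_3  (ok)
  91/317*1/15 + 94/317*1/3 + 165/634*1/15 + 99/634*2/15 = 99/634 = pi_s_4  (ok)

Answer: 91/317 94/317 165/634 99/634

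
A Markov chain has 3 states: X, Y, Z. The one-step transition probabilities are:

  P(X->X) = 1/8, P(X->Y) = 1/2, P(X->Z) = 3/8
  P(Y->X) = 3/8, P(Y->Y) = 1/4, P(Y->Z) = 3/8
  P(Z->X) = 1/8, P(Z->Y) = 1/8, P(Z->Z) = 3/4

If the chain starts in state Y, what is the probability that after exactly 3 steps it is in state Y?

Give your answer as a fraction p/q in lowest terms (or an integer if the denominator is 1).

Answer: 119/512

Derivation:
Computing P^3 by repeated multiplication:
P^1 =
  X: [1/8, 1/2, 3/8]
  Y: [3/8, 1/4, 3/8]
  Z: [1/8, 1/8, 3/4]
P^2 =
  X: [1/4, 15/64, 33/64]
  Y: [3/16, 19/64, 33/64]
  Z: [5/32, 3/16, 21/32]
P^3 =
  X: [47/256, 127/512, 291/512]
  Y: [51/256, 119/512, 291/512]
  Z: [11/64, 53/256, 159/256]

(P^3)[Y -> Y] = 119/512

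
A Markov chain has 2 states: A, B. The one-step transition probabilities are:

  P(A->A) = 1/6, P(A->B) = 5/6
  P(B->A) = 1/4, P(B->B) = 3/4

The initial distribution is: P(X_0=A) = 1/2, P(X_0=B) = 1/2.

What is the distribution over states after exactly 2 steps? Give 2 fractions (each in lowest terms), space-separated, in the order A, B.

Answer: 67/288 221/288

Derivation:
Propagating the distribution step by step (d_{t+1} = d_t * P):
d_0 = (A=1/2, B=1/2)
  d_1[A] = 1/2*1/6 + 1/2*1/4 = 5/24
  d_1[B] = 1/2*5/6 + 1/2*3/4 = 19/24
d_1 = (A=5/24, B=19/24)
  d_2[A] = 5/24*1/6 + 19/24*1/4 = 67/288
  d_2[B] = 5/24*5/6 + 19/24*3/4 = 221/288
d_2 = (A=67/288, B=221/288)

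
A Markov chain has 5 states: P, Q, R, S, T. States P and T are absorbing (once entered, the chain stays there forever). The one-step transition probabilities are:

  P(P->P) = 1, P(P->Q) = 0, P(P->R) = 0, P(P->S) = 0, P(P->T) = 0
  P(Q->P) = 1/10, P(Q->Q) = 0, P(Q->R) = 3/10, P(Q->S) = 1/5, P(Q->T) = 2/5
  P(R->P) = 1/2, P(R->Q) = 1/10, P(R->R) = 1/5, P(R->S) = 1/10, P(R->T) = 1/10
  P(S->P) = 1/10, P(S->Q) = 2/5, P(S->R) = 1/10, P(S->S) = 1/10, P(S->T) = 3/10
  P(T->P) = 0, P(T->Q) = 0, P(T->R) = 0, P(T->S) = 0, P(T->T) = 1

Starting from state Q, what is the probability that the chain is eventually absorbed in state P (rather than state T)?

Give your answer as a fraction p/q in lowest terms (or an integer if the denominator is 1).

Answer: 47/121

Derivation:
Let a_i = P(absorbed in P | start in state i).
Boundary conditions: a_P = 1, a_T = 0.
For each transient state i, a_i = sum_j P(i->j) * a_j:
  a_Q = 1/10*a_P + 0*a_Q + 3/10*a_R + 1/5*a_S + 2/5*a_T
  a_R = 1/2*a_P + 1/10*a_Q + 1/5*a_R + 1/10*a_S + 1/10*a_T
  a_S = 1/10*a_P + 2/5*a_Q + 1/10*a_R + 1/10*a_S + 3/10*a_T

Substituting a_P = 1 and a_T = 0, rearrange to (I - Q) a = r where r[i] = P(i -> P):
  [1, -3/10, -1/5] . (a_Q, a_R, a_S) = 1/10
  [-1/10, 4/5, -1/10] . (a_Q, a_R, a_S) = 1/2
  [-2/5, -1/10, 9/10] . (a_Q, a_R, a_S) = 1/10

Solving yields:
  a_Q = 47/121
  a_R = 87/121
  a_S = 4/11

Starting state is Q, so the absorption probability is a_Q = 47/121.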